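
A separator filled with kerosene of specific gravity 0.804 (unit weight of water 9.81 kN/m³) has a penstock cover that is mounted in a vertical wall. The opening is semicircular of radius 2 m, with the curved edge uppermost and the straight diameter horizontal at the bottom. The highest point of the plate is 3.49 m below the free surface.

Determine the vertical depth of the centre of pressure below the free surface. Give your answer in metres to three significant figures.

h_p = 4.70 m

γ = 0.804 × 9.81 = 7.88724 kN/m³.
The centroid lies 4r/(3π) = 0.848826 m above the diameter, so r − 4r/(3π) = 2 − 0.848826 = 1.15117 m below the topmost point, so the centroid depth is h_c = 3.49 + 1.15117 = 4.64117 m.
A = πr²/2 = π × 2²/2 = 6.28319 m².
Resultant F = γ·h_c·A = 7.88724 × 4.64117 × 6.28319 = 230.003 kN.
I_c = (π/8 − 8/(9π))·r⁴ = 0.109757 × 2⁴ = 1.75611 m⁴.
Centre of pressure: y_p = y_c + I_c/(y_c·A) = 4.64117 + 1.75611/(4.64117 × 6.28319) = 4.64117 + 0.0602205 = 4.70139 m along the plane.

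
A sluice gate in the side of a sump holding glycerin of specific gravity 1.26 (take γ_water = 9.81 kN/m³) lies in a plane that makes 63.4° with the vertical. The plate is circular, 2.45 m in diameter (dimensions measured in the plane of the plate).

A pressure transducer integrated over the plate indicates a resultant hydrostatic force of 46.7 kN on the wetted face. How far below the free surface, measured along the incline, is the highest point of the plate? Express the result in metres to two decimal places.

γ = 1.26 × 9.81 = 12.3606 kN/m³.
A = π(1.225)² = 4.71435 m².
From F = γ·h_c·A, the centroid depth is h_c = 46.7/(12.3606 × 4.71435) = 0.801411 m.
The plate makes 63.4° with the vertical, i.e. θ = 90° − 63.4° = 26.6° to the horizontal. Measuring y along the incline from the free-surface line, vertical depth h = y·sinθ with sinθ = 0.447759.
Along the incline, y_c = h_c/sinθ = 0.801411/0.447759 = 1.78983 m.
The centroid is at the centre, 1.225 m below the top of the plate, so the highest point sits at y_top = 1.78983 − 1.225 = 0.56483 m along the incline.

y_top ≈ 0.56 m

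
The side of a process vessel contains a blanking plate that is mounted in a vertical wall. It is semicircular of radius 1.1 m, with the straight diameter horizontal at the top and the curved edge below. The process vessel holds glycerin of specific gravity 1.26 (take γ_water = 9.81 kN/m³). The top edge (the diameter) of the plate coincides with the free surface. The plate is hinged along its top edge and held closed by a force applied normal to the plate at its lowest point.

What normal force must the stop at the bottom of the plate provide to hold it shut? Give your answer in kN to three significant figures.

P ≈ 6.46 kN

γ = 1.26 × 9.81 = 12.3606 kN/m³.
The centroid of a semicircle lies 4r/(3π) = 0.466854 m from the diameter, here below the top edge, so the centroid depth is h_c = 0.466854 m.
A = πr²/2 = π × 1.1²/2 = 1.90066 m².
Resultant F = γ·h_c·A = 12.3606 × 0.466854 × 1.90066 = 10.9679 kN.
I_c = (π/8 − 8/(9π))·r⁴ = 0.109757 × 1.1⁴ = 0.160695 m⁴.
Centre of pressure: y_p = y_c + I_c/(y_c·A) = 0.466854 + 0.160695/(0.466854 × 1.90066) = 0.466854 + 0.181099 = 0.647953 m along the plane.
The resultant acts 0.466854 + 0.181099 = 0.647953 m (along the plate) below the hinge at the top edge, so the moment about the hinge is M = F × 0.647953 = 10.9679 × 0.647953 = 7.10668 kN·m.
A normal force at the bottom, 1.1 m from the hinge, must supply this moment: P = 7.10668/1.1 = 6.46062 kN.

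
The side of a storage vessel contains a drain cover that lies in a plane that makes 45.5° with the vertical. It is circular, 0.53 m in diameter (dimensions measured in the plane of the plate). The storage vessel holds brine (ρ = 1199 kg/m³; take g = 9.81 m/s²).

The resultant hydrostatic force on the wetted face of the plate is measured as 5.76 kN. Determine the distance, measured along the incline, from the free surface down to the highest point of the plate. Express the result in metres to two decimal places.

γ = ρg = 1199 × 9.81 / 1000 = 11.76219 kN/m³.
A = π(0.265)² = 0.220618 m².
From F = γ·h_c·A, the centroid depth is h_c = 5.76/(11.76219 × 0.220618) = 2.2197 m.
The plate makes 45.5° with the vertical, i.e. θ = 90° − 45.5° = 44.5° to the horizontal. Measuring y along the incline from the free-surface line, vertical depth h = y·sinθ with sinθ = 0.700909.
Along the incline, y_c = h_c/sinθ = 2.2197/0.700909 = 3.16689 m.
The centroid is at the centre, 0.265 m below the top of the plate, so the highest point sits at y_top = 3.16689 − 0.265 = 2.90189 m along the incline.

y_top ≈ 2.90 m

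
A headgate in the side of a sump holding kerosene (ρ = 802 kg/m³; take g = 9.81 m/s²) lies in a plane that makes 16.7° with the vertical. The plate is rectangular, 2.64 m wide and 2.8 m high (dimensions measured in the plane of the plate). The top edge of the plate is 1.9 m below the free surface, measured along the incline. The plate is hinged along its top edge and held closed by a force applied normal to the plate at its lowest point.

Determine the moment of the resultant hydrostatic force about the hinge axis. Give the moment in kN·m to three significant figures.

M ≈ 294 kN·m

γ = ρg = 802 × 9.81 / 1000 = 7.86762 kN/m³.
The plate makes 16.7° with the vertical, i.e. θ = 90° − 16.7° = 73.3° to the horizontal. Measuring y along the incline from the free-surface line, vertical depth h = y·sinθ with sinθ = 0.957822.
The centroid lies 2.8/2 = 1.4 m below the top edge, so y_c = 1.9 + 1.4 = 3.3 m and h_c = 3.3 × 0.957822 = 3.16081 m.
A = 2.64 × 2.8 = 7.392 m².
Resultant F = γ·h_c·A = 7.86762 × 3.16081 × 7.392 = 183.825 kN.
I_c = b·h³/12 = 2.64 × 2.8³/12 = 4.82944 m⁴.
Centre of pressure: y_p = y_c + I_c/(y_c·A) = 3.3 + 4.82944/(3.3 × 7.392) = 3.3 + 0.19798 = 3.49798 m along the plane.
The resultant acts 1.4 + 0.19798 = 1.59798 m (along the plate) below the hinge at the top edge, so the moment about the hinge is M = F × 1.59798 = 183.825 × 1.59798 = 293.749 kN·m.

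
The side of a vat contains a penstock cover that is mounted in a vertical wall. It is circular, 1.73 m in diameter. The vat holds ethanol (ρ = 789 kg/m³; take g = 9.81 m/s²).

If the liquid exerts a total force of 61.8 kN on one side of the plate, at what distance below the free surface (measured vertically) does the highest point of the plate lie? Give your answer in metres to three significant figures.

γ = ρg = 789 × 9.81 / 1000 = 7.74009 kN/m³.
A = π(0.865)² = 2.35062 m².
From F = γ·h_c·A, the centroid depth is h_c = 61.8/(7.74009 × 2.35062) = 3.39672 m.
The centroid is at the centre, 0.865 m below the top of the plate, so the highest point sits at h_top = 3.39672 − 0.865 = 2.53172 m below the surface.

d_top ≈ 2.53 m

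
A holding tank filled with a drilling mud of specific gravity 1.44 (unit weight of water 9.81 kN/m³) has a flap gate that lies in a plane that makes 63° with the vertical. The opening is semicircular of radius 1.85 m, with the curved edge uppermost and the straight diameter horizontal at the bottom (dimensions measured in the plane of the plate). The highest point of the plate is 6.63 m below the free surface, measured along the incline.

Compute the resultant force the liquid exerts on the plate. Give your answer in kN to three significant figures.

F ≈ 265 kN

γ = 1.44 × 9.81 = 14.1264 kN/m³.
The plate makes 63° with the vertical, i.e. θ = 90° − 63° = 27° to the horizontal. Measuring y along the incline from the free-surface line, vertical depth h = y·sinθ with sinθ = 0.453990.
The centroid lies 4r/(3π) = 0.785164 m above the diameter, so r − 4r/(3π) = 1.85 − 0.785164 = 1.06484 m below the topmost point, so y_c = 6.63 + 1.06484 = 7.69484 m and h_c = 7.69484 × 0.453990 = 3.49338 m.
A = πr²/2 = π × 1.85²/2 = 5.37605 m².
Resultant F = γ·h_c·A = 14.1264 × 3.49338 × 5.37605 = 265.302 kN.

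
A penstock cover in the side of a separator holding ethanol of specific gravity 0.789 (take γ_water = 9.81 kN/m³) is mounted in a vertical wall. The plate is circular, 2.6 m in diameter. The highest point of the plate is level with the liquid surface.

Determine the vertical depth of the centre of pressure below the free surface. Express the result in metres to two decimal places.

γ = 0.789 × 9.81 = 7.74009 kN/m³.
The centroid is at the centre, 1.3 m below the top of the plate, so the centroid depth is h_c = 1.3 m.
A = π(1.3)² = 5.30929 m².
Resultant F = γ·h_c·A = 7.74009 × 1.3 × 5.30929 = 53.4227 kN.
I_c = πr⁴/4 = π × 1.3⁴/4 = 2.24318 m⁴.
Centre of pressure: y_p = y_c + I_c/(y_c·A) = 1.3 + 2.24318/(1.3 × 5.30929) = 1.3 + 0.325001 = 1.625 m along the plane.

h_p = 1.63 m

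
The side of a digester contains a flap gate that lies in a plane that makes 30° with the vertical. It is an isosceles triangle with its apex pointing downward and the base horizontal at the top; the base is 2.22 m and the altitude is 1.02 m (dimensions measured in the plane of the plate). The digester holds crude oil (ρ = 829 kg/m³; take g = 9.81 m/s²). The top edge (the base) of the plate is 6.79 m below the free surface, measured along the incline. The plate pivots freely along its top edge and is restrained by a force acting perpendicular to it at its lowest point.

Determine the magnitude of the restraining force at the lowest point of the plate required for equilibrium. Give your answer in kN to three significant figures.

P ≈ 19.4 kN

γ = ρg = 829 × 9.81 / 1000 = 8.13249 kN/m³.
The plate makes 30° with the vertical, i.e. θ = 90° − 30° = 60° to the horizontal. Measuring y along the incline from the free-surface line, vertical depth h = y·sinθ with sinθ = 0.866025.
With the apex down, the centroid sits h/3 = 1.02/3 = 0.34 m below the base (the top edge), so y_c = 6.79 + 0.34 = 7.13 m and h_c = 7.13 × 0.866025 = 6.17476 m.
A = ½ × 2.22 × 1.02 = 1.1322 m².
Resultant F = γ·h_c·A = 8.13249 × 6.17476 × 1.1322 = 56.8548 kN.
I_c = b·h³/36 = 2.22 × 1.02³/36 = 0.0654412 m⁴.
Centre of pressure: y_p = y_c + I_c/(y_c·A) = 7.13 + 0.0654412/(7.13 × 1.1322) = 7.13 + 0.0081066 = 7.13811 m along the plane.
The resultant acts 0.34 + 0.0081066 = 0.348107 m (along the plate) below the hinge at the top edge, so the moment about the hinge is M = F × 0.348107 = 56.8548 × 0.348107 = 19.7916 kN·m.
A normal force at the bottom, 1.02 m from the hinge, must supply this moment: P = 19.7916/1.02 = 19.4035 kN.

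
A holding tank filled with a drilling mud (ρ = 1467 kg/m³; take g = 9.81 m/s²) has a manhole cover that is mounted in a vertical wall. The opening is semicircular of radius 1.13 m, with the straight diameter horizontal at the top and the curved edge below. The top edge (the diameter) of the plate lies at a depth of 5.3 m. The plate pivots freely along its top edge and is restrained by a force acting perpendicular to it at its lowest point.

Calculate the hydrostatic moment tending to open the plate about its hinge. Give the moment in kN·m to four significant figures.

γ = ρg = 1467 × 9.81 / 1000 = 14.39127 kN/m³.
The centroid of a semicircle lies 4r/(3π) = 0.479587 m from the diameter, here below the top edge, so the centroid depth is h_c = 5.3 + 0.479587 = 5.77959 m.
A = πr²/2 = π × 1.13²/2 = 2.00575 m².
Resultant F = γ·h_c·A = 14.39127 × 5.77959 × 2.00575 = 166.83 kN.
I_c = (π/8 − 8/(9π))·r⁴ = 0.109757 × 1.13⁴ = 0.178956 m⁴.
Centre of pressure: y_p = y_c + I_c/(y_c·A) = 5.77959 + 0.178956/(5.77959 × 2.00575) = 5.77959 + 0.0154373 = 5.79503 m along the plane.
The resultant acts 0.479587 + 0.0154373 = 0.495024 m (along the plate) below the hinge at the top edge, so the moment about the hinge is M = F × 0.495024 = 166.83 × 0.495024 = 82.5849 kN·m.

M ≈ 82.58 kN·m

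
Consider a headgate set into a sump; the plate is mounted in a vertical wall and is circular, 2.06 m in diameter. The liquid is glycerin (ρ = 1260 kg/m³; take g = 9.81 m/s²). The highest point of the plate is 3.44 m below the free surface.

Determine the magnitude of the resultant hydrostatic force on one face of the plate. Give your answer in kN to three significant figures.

F ≈ 184 kN

γ = ρg = 1260 × 9.81 / 1000 = 12.3606 kN/m³.
The centroid is at the centre, 1.03 m below the top of the plate, so the centroid depth is h_c = 3.44 + 1.03 = 4.47 m.
A = π(1.03)² = 3.33292 m².
Resultant F = γ·h_c·A = 12.3606 × 4.47 × 3.33292 = 184.15 kN.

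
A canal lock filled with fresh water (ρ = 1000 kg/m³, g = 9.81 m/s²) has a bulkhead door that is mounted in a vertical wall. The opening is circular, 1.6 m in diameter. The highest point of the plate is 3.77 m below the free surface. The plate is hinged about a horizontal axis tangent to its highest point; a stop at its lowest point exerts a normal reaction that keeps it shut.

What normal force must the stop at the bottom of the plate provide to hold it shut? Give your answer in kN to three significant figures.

P ≈ 47.0 kN

γ = ρg = 1000 × 9.81 = 9810 N/m³ = 9.81 kN/m³.
The centroid is at the centre, 0.8 m below the top of the plate, so the centroid depth is h_c = 3.77 + 0.8 = 4.57 m.
A = π(0.8)² = 2.01062 m².
Resultant F = γ·h_c·A = 9.81 × 4.57 × 2.01062 = 90.1395 kN.
I_c = πr⁴/4 = π × 0.8⁴/4 = 0.321699 m⁴.
Centre of pressure: y_p = y_c + I_c/(y_c·A) = 4.57 + 0.321699/(4.57 × 2.01062) = 4.57 + 0.0350109 = 4.60501 m along the plane.
The resultant acts 0.8 + 0.0350109 = 0.835011 m (along the plate) below the hinge at the top edge, so the moment about the hinge is M = F × 0.835011 = 90.1395 × 0.835011 = 75.2675 kN·m.
A normal force at the bottom, 1.6 m from the hinge, must supply this moment: P = 75.2675/1.6 = 47.0422 kN.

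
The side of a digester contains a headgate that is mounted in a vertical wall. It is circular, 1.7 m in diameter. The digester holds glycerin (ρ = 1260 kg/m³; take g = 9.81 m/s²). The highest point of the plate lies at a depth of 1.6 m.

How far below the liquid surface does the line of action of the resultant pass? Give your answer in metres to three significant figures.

h_p = 2.52 m

γ = ρg = 1260 × 9.81 / 1000 = 12.3606 kN/m³.
The centroid is at the centre, 0.85 m below the top of the plate, so the centroid depth is h_c = 1.6 + 0.85 = 2.45 m.
A = π(0.85)² = 2.2698 m².
Resultant F = γ·h_c·A = 12.3606 × 2.45 × 2.2698 = 68.7374 kN.
I_c = πr⁴/4 = π × 0.85⁴/4 = 0.409983 m⁴.
Centre of pressure: y_p = y_c + I_c/(y_c·A) = 2.45 + 0.409983/(2.45 × 2.2698) = 2.45 + 0.0737246 = 2.52372 m along the plane.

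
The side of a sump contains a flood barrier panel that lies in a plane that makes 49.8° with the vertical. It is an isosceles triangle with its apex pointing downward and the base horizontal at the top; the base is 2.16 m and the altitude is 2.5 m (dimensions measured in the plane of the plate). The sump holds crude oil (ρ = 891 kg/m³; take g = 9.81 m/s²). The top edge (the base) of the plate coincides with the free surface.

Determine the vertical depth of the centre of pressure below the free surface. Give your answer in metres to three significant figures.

γ = ρg = 891 × 9.81 / 1000 = 8.74071 kN/m³.
The plate makes 49.8° with the vertical, i.e. θ = 90° − 49.8° = 40.2° to the horizontal. Measuring y along the incline from the free-surface line, vertical depth h = y·sinθ with sinθ = 0.645458.
With the apex down, the centroid sits h/3 = 2.5/3 = 0.833333 m below the base (the top edge), so y_c = 0.833333 m and h_c = 0.833333 × 0.645458 = 0.537881 m.
A = ½ × 2.16 × 2.5 = 2.7 m².
Resultant F = γ·h_c·A = 8.74071 × 0.537881 × 2.7 = 12.6939 kN.
I_c = b·h³/36 = 2.16 × 2.5³/36 = 0.9375 m⁴.
Centre of pressure: y_p = y_c + I_c/(y_c·A) = 0.833333 + 0.9375/(0.833333 × 2.7) = 0.833333 + 0.416667 = 1.25 m along the plane.
Vertically, h_p = y_p·sinθ = 1.25 × 0.645458 = 0.806822 m.

h_p = 0.807 m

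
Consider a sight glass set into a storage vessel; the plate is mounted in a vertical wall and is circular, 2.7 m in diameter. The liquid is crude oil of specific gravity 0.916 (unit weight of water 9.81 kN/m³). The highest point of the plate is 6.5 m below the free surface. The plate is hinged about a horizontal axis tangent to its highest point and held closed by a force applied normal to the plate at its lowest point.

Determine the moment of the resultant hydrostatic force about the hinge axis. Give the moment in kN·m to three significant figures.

M ≈ 569 kN·m

γ = 0.916 × 9.81 = 8.98596 kN/m³.
The centroid is at the centre, 1.35 m below the top of the plate, so the centroid depth is h_c = 6.5 + 1.35 = 7.85 m.
A = π(1.35)² = 5.72555 m².
Resultant F = γ·h_c·A = 8.98596 × 7.85 × 5.72555 = 403.879 kN.
I_c = πr⁴/4 = π × 1.35⁴/4 = 2.6087 m⁴.
Centre of pressure: y_p = y_c + I_c/(y_c·A) = 7.85 + 2.6087/(7.85 × 5.72555) = 7.85 + 0.0580413 = 7.90804 m along the plane.
The resultant acts 1.35 + 0.0580413 = 1.40804 m (along the plate) below the hinge at the top edge, so the moment about the hinge is M = F × 1.40804 = 403.879 × 1.40804 = 568.678 kN·m.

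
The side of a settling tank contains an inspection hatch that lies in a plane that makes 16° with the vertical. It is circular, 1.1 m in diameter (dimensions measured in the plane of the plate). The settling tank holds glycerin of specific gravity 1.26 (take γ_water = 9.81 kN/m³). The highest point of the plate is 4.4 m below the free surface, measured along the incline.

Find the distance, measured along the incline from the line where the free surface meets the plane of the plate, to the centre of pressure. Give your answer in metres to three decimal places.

y_p = 4.965 m

γ = 1.26 × 9.81 = 12.3606 kN/m³.
The plate makes 16° with the vertical, i.e. θ = 90° − 16° = 74° to the horizontal. Measuring y along the incline from the free-surface line, vertical depth h = y·sinθ with sinθ = 0.961262.
The centroid is at the centre, 0.55 m below the top of the plate, so y_c = 4.4 + 0.55 = 4.95 m and h_c = 4.95 × 0.961262 = 4.75825 m.
A = π(0.55)² = 0.950332 m².
Resultant F = γ·h_c·A = 12.3606 × 4.75825 × 0.950332 = 55.8936 kN.
I_c = πr⁴/4 = π × 0.55⁴/4 = 0.0718688 m⁴.
Centre of pressure: y_p = y_c + I_c/(y_c·A) = 4.95 + 0.0718688/(4.95 × 0.950332) = 4.95 + 0.0152778 = 4.96528 m along the plane.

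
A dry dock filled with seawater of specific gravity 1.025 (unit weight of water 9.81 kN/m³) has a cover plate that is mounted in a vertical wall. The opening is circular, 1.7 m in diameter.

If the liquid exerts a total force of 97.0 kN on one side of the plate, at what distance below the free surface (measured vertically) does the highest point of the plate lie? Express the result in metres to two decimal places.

d_top ≈ 3.40 m

γ = 1.025 × 9.81 = 10.05525 kN/m³.
A = π(0.85)² = 2.2698 m².
From F = γ·h_c·A, the centroid depth is h_c = 97.0/(10.05525 × 2.2698) = 4.25002 m.
The centroid is at the centre, 0.85 m below the top of the plate, so the highest point sits at h_top = 4.25002 − 0.85 = 3.40002 m below the surface.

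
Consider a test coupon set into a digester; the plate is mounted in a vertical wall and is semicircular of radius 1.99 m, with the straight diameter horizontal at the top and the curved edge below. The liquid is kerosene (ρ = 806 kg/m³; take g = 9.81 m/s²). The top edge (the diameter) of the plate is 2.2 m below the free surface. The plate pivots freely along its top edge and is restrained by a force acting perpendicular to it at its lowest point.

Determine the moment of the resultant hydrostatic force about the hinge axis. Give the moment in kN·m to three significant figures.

M ≈ 140 kN·m

γ = ρg = 806 × 9.81 / 1000 = 7.90686 kN/m³.
The centroid of a semicircle lies 4r/(3π) = 0.844582 m from the diameter, here below the top edge, so the centroid depth is h_c = 2.2 + 0.844582 = 3.04458 m.
A = πr²/2 = π × 1.99²/2 = 6.22051 m².
Resultant F = γ·h_c·A = 7.90686 × 3.04458 × 6.22051 = 149.747 kN.
I_c = (π/8 − 8/(9π))·r⁴ = 0.109757 × 1.99⁴ = 1.72125 m⁴.
Centre of pressure: y_p = y_c + I_c/(y_c·A) = 3.04458 + 1.72125/(3.04458 × 6.22051) = 3.04458 + 0.0908847 = 3.13546 m along the plane.
The resultant acts 0.844582 + 0.0908847 = 0.935467 m (along the plate) below the hinge at the top edge, so the moment about the hinge is M = F × 0.935467 = 149.747 × 0.935467 = 140.083 kN·m.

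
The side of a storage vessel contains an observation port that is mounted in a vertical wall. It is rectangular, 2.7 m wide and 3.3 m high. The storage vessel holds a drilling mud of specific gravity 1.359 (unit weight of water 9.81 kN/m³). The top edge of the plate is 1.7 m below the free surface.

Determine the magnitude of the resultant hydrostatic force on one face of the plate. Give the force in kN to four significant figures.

F ≈ 397.9 kN

γ = 1.359 × 9.81 = 13.33179 kN/m³.
The centroid lies 3.3/2 = 1.65 m below the top edge, so the centroid depth is h_c = 1.7 + 1.65 = 3.35 m.
A = 2.7 × 3.3 = 8.91 m².
Resultant F = γ·h_c·A = 13.33179 × 3.35 × 8.91 = 397.934 kN.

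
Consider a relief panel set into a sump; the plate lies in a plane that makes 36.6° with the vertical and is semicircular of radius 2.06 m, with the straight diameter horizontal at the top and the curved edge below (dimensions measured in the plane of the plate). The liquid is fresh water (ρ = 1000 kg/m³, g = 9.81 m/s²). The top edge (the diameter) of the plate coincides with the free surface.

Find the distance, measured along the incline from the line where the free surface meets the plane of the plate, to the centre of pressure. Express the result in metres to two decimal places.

γ = ρg = 1000 × 9.81 = 9810 N/m³ = 9.81 kN/m³.
The plate makes 36.6° with the vertical, i.e. θ = 90° − 36.6° = 53.4° to the horizontal. Measuring y along the incline from the free-surface line, vertical depth h = y·sinθ with sinθ = 0.802817.
The centroid of a semicircle lies 4r/(3π) = 0.874291 m from the diameter, here below the top edge, so y_c = 0.874291 m and h_c = 0.874291 × 0.802817 = 0.701896 m.
A = πr²/2 = π × 2.06²/2 = 6.66583 m².
Resultant F = γ·h_c·A = 9.81 × 0.701896 × 6.66583 = 45.8982 kN.
I_c = (π/8 − 8/(9π))·r⁴ = 0.109757 × 2.06⁴ = 1.97652 m⁴.
Centre of pressure: y_p = y_c + I_c/(y_c·A) = 0.874291 + 1.97652/(0.874291 × 6.66583) = 0.874291 + 0.339149 = 1.21344 m along the plane.

y_p = 1.21 m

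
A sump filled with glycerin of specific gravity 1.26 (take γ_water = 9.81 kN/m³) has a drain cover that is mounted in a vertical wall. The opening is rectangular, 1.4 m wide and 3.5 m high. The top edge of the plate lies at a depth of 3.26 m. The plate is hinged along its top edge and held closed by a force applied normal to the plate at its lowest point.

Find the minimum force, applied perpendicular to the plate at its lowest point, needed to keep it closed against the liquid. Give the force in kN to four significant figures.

P ≈ 169.4 kN

γ = 1.26 × 9.81 = 12.3606 kN/m³.
The centroid lies 3.5/2 = 1.75 m below the top edge, so the centroid depth is h_c = 3.26 + 1.75 = 5.01 m.
A = 1.4 × 3.5 = 4.9 m².
Resultant F = γ·h_c·A = 12.3606 × 5.01 × 4.9 = 303.44 kN.
I_c = b·h³/12 = 1.4 × 3.5³/12 = 5.00208 m⁴.
Centre of pressure: y_p = y_c + I_c/(y_c·A) = 5.01 + 5.00208/(5.01 × 4.9) = 5.01 + 0.203759 = 5.21376 m along the plane.
The resultant acts 1.75 + 0.203759 = 1.95376 m (along the plate) below the hinge at the top edge, so the moment about the hinge is M = F × 1.95376 = 303.44 × 1.95376 = 592.849 kN·m.
A normal force at the bottom, 3.5 m from the hinge, must supply this moment: P = 592.849/3.5 = 169.385 kN.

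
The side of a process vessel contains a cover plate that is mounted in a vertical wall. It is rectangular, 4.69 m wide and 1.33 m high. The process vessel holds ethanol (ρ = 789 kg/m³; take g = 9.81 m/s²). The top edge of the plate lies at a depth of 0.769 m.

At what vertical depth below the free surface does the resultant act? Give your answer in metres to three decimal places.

γ = ρg = 789 × 9.81 / 1000 = 7.74009 kN/m³.
The centroid lies 1.33/2 = 0.665 m below the top edge, so the centroid depth is h_c = 0.769 + 0.665 = 1.434 m.
A = 4.69 × 1.33 = 6.2377 m².
Resultant F = γ·h_c·A = 7.74009 × 1.434 × 6.2377 = 69.234 kN.
I_c = b·h³/12 = 4.69 × 1.33³/12 = 0.919489 m⁴.
Centre of pressure: y_p = y_c + I_c/(y_c·A) = 1.434 + 0.919489/(1.434 × 6.2377) = 1.434 + 0.102795 = 1.53679 m along the plane.

h_p = 1.537 m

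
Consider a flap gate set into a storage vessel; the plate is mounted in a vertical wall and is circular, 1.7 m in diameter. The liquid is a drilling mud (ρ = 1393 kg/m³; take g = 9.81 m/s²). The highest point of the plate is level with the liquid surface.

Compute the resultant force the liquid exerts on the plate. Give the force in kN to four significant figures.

F ≈ 26.36 kN

γ = ρg = 1393 × 9.81 / 1000 = 13.66533 kN/m³.
The centroid is at the centre, 0.85 m below the top of the plate, so the centroid depth is h_c = 0.85 m.
A = π(0.85)² = 2.2698 m².
Resultant F = γ·h_c·A = 13.66533 × 0.85 × 2.2698 = 26.3649 kN.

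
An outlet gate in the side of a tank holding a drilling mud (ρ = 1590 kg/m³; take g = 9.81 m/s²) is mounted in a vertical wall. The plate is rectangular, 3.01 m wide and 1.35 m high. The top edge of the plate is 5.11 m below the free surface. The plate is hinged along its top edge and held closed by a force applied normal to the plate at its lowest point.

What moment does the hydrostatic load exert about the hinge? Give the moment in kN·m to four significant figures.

M ≈ 257.1 kN·m

γ = ρg = 1590 × 9.81 / 1000 = 15.5979 kN/m³.
The centroid lies 1.35/2 = 0.675 m below the top edge, so the centroid depth is h_c = 5.11 + 0.675 = 5.785 m.
A = 3.01 × 1.35 = 4.0635 m².
Resultant F = γ·h_c·A = 15.5979 × 5.785 × 4.0635 = 366.665 kN.
I_c = b·h³/12 = 3.01 × 1.35³/12 = 0.617144 m⁴.
Centre of pressure: y_p = y_c + I_c/(y_c·A) = 5.785 + 0.617144/(5.785 × 4.0635) = 5.785 + 0.0262532 = 5.81125 m along the plane.
The resultant acts 0.675 + 0.0262532 = 0.701253 m (along the plate) below the hinge at the top edge, so the moment about the hinge is M = F × 0.701253 = 366.665 × 0.701253 = 257.125 kN·m.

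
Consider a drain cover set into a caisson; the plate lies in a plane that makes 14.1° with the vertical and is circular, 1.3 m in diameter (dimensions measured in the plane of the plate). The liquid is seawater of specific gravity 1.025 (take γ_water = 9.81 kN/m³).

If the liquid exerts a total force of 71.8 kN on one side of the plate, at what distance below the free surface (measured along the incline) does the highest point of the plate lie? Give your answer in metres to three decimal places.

y_top ≈ 4.897 m

γ = 1.025 × 9.81 = 10.05525 kN/m³.
A = π(0.65)² = 1.32732 m².
From F = γ·h_c·A, the centroid depth is h_c = 71.8/(10.05525 × 1.32732) = 5.37967 m.
The plate makes 14.1° with the vertical, i.e. θ = 90° − 14.1° = 75.9° to the horizontal. Measuring y along the incline from the free-surface line, vertical depth h = y·sinθ with sinθ = 0.969872.
Along the incline, y_c = h_c/sinθ = 5.37967/0.969872 = 5.54678 m.
The centroid is at the centre, 0.65 m below the top of the plate, so the highest point sits at y_top = 5.54678 − 0.65 = 4.89678 m along the incline.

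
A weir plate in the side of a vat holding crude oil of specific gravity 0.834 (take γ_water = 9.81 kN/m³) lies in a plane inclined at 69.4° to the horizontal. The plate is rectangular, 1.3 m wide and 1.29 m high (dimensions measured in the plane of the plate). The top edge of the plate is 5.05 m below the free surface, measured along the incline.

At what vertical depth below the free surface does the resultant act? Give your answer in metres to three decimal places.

γ = 0.834 × 9.81 = 8.18154 kN/m³.
Let θ = 69.4° be the plate's angle to the horizontal; measure y along the incline from where the plane meets the free surface. Vertical depth h = y·sinθ with sinθ = 0.936060.
The centroid lies 1.29/2 = 0.645 m below the top edge, so y_c = 5.05 + 0.645 = 5.695 m and h_c = 5.695 × 0.936060 = 5.33086 m.
A = 1.3 × 1.29 = 1.677 m².
Resultant F = γ·h_c·A = 8.18154 × 5.33086 × 1.677 = 73.1418 kN.
I_c = b·h³/12 = 1.3 × 1.29³/12 = 0.232558 m⁴.
Centre of pressure: y_p = y_c + I_c/(y_c·A) = 5.695 + 0.232558/(5.695 × 1.677) = 5.695 + 0.0243503 = 5.71935 m along the plane.
Vertically, h_p = y_p·sinθ = 5.71935 × 0.936060 = 5.35365 m.

h_p = 5.354 m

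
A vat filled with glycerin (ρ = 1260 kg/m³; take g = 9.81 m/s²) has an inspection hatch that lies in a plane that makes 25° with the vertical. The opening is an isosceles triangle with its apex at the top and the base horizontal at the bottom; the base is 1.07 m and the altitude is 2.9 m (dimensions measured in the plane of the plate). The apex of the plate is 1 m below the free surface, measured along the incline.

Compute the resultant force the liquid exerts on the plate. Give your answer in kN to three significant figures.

γ = ρg = 1260 × 9.81 / 1000 = 12.3606 kN/m³.
The plate makes 25° with the vertical, i.e. θ = 90° − 25° = 65° to the horizontal. Measuring y along the incline from the free-surface line, vertical depth h = y·sinθ with sinθ = 0.906308.
With the apex up, the centroid sits 2h/3 = 2 × 2.9/3 = 1.93333 m below the apex, so y_c = 1 + 1.93333 = 2.93333 m and h_c = 2.93333 × 0.906308 = 2.6585 m.
A = ½ × 1.07 × 2.9 = 1.5515 m².
Resultant F = γ·h_c·A = 12.3606 × 2.6585 × 1.5515 = 50.9833 kN.

F ≈ 51.0 kN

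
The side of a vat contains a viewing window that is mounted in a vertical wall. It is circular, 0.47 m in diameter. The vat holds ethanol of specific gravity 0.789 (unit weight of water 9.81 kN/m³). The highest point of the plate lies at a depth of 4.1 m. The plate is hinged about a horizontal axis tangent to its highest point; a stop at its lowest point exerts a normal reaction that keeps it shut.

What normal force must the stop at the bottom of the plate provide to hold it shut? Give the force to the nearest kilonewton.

γ = 0.789 × 9.81 = 7.74009 kN/m³.
The centroid is at the centre, 0.235 m below the top of the plate, so the centroid depth is h_c = 4.1 + 0.235 = 4.335 m.
A = π(0.235)² = 0.173494 m².
Resultant F = γ·h_c·A = 7.74009 × 4.335 × 0.173494 = 5.82129 kN.
I_c = πr⁴/4 = π × 0.235⁴/4 = 0.00239531 m⁴.
Centre of pressure: y_p = y_c + I_c/(y_c·A) = 4.335 + 0.00239531/(4.335 × 0.173494) = 4.335 + 0.00318484 = 4.33818 m along the plane.
The resultant acts 0.235 + 0.00318484 = 0.238185 m (along the plate) below the hinge at the top edge, so the moment about the hinge is M = F × 0.238185 = 5.82129 × 0.238185 = 1.38654 kN·m.
A normal force at the bottom, 0.47 m from the hinge, must supply this moment: P = 1.38654/0.47 = 2.95009 kN.

P ≈ 3 kN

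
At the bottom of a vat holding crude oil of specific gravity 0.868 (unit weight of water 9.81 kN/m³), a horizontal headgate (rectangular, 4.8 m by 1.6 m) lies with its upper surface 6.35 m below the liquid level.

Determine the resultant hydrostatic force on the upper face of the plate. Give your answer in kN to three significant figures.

γ = 0.868 × 9.81 = 8.51508 kN/m³.
The plate is horizontal, so pressure is uniform at p = γ·h = 8.51508 × 6.35 = 54.0708 kN/m².
A = 4.8 × 1.6 = 7.68 m².
F = p·A = 54.0708 × 7.68 = 415.264 kN.

F ≈ 415 kN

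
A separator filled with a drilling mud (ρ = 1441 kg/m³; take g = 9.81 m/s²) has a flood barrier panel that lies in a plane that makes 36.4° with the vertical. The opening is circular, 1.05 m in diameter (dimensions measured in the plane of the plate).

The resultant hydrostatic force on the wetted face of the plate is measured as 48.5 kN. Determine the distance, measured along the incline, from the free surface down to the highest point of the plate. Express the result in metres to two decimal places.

γ = ρg = 1441 × 9.81 / 1000 = 14.13621 kN/m³.
A = π(0.525)² = 0.865901 m².
From F = γ·h_c·A, the centroid depth is h_c = 48.5/(14.13621 × 0.865901) = 3.96224 m.
The plate makes 36.4° with the vertical, i.e. θ = 90° − 36.4° = 53.6° to the horizontal. Measuring y along the incline from the free-surface line, vertical depth h = y·sinθ with sinθ = 0.804894.
Along the incline, y_c = h_c/sinθ = 3.96224/0.804894 = 4.92269 m.
The centroid is at the centre, 0.525 m below the top of the plate, so the highest point sits at y_top = 4.92269 − 0.525 = 4.39769 m along the incline.

y_top ≈ 4.40 m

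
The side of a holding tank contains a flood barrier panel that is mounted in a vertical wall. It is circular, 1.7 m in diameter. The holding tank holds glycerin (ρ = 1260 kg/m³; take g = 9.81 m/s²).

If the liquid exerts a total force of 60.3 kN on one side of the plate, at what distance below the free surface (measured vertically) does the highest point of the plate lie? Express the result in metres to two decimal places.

d_top ≈ 1.30 m

γ = ρg = 1260 × 9.81 / 1000 = 12.3606 kN/m³.
A = π(0.85)² = 2.2698 m².
From F = γ·h_c·A, the centroid depth is h_c = 60.3/(12.3606 × 2.2698) = 2.14927 m.
The centroid is at the centre, 0.85 m below the top of the plate, so the highest point sits at h_top = 2.14927 − 0.85 = 1.29927 m below the surface.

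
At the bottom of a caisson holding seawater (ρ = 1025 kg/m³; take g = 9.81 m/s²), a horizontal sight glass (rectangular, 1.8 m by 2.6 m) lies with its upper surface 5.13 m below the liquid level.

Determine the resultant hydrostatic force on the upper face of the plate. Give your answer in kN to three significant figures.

γ = ρg = 1025 × 9.81 / 1000 = 10.05525 kN/m³.
The plate is horizontal, so pressure is uniform at p = γ·h = 10.05525 × 5.13 = 51.5834 kN/m².
A = 1.8 × 2.6 = 4.68 m².
F = p·A = 51.5834 × 4.68 = 241.41 kN.

F ≈ 241 kN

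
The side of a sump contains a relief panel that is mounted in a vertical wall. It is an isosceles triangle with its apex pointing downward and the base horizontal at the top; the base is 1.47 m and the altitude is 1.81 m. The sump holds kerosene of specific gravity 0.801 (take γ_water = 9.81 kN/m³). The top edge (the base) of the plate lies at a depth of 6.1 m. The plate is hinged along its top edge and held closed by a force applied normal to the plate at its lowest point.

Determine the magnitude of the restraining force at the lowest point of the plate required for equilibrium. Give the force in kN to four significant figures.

P ≈ 24.41 kN

γ = 0.801 × 9.81 = 7.85781 kN/m³.
With the apex down, the centroid sits h/3 = 1.81/3 = 0.603333 m below the base (the top edge), so the centroid depth is h_c = 6.1 + 0.603333 = 6.70333 m.
A = ½ × 1.47 × 1.81 = 1.33035 m².
Resultant F = γ·h_c·A = 7.85781 × 6.70333 × 1.33035 = 70.0742 kN.
I_c = b·h³/36 = 1.47 × 1.81³/36 = 0.242131 m⁴.
Centre of pressure: y_p = y_c + I_c/(y_c·A) = 6.70333 + 0.242131/(6.70333 × 1.33035) = 6.70333 + 0.0271515 = 6.73048 m along the plane.
The resultant acts 0.603333 + 0.0271515 = 0.630485 m (along the plate) below the hinge at the top edge, so the moment about the hinge is M = F × 0.630485 = 70.0742 × 0.630485 = 44.1807 kN·m.
A normal force at the bottom, 1.81 m from the hinge, must supply this moment: P = 44.1807/1.81 = 24.4092 kN.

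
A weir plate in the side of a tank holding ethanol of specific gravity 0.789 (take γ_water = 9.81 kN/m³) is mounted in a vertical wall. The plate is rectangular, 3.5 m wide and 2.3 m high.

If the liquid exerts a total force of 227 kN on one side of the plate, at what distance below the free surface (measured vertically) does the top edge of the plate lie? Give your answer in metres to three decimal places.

γ = 0.789 × 9.81 = 7.74009 kN/m³.
A = 3.5 × 2.3 = 8.05 m².
From F = γ·h_c·A, the centroid depth is h_c = 227/(7.74009 × 8.05) = 3.64321 m.
The centroid lies 2.3/2 = 1.15 m below the top edge, so the top edge sits at h_top = 3.64321 − 1.15 = 2.49321 m below the surface.

d_top ≈ 2.493 m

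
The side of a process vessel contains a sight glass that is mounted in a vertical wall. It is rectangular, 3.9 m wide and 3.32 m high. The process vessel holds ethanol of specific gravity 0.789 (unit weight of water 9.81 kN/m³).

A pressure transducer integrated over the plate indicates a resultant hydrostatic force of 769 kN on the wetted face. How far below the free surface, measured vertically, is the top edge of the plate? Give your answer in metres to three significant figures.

d_top ≈ 6.01 m

γ = 0.789 × 9.81 = 7.74009 kN/m³.
A = 3.9 × 3.32 = 12.948 m².
From F = γ·h_c·A, the centroid depth is h_c = 769/(7.74009 × 12.948) = 7.67322 m.
The centroid lies 3.32/2 = 1.66 m below the top edge, so the top edge sits at h_top = 7.67322 − 1.66 = 6.01322 m below the surface.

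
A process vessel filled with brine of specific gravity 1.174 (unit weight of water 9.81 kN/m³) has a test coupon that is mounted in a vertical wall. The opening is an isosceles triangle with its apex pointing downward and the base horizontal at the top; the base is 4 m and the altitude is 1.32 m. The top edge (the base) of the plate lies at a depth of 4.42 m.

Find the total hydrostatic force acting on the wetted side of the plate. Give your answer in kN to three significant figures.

F ≈ 148 kN

γ = 1.174 × 9.81 = 11.51694 kN/m³.
With the apex down, the centroid sits h/3 = 1.32/3 = 0.44 m below the base (the top edge), so the centroid depth is h_c = 4.42 + 0.44 = 4.86 m.
A = ½ × 4 × 1.32 = 2.64 m².
Resultant F = γ·h_c·A = 11.51694 × 4.86 × 2.64 = 147.767 kN.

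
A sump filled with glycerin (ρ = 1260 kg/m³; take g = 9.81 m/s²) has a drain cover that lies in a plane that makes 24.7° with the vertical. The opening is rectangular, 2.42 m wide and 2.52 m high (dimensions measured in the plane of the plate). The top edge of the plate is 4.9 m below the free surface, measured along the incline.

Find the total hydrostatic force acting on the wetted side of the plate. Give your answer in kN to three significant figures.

F ≈ 422 kN

γ = ρg = 1260 × 9.81 / 1000 = 12.3606 kN/m³.
The plate makes 24.7° with the vertical, i.e. θ = 90° − 24.7° = 65.3° to the horizontal. Measuring y along the incline from the free-surface line, vertical depth h = y·sinθ with sinθ = 0.908508.
The centroid lies 2.52/2 = 1.26 m below the top edge, so y_c = 4.9 + 1.26 = 6.16 m and h_c = 6.16 × 0.908508 = 5.59641 m.
A = 2.42 × 2.52 = 6.0984 m².
Resultant F = γ·h_c·A = 12.3606 × 5.59641 × 6.0984 = 421.857 kN.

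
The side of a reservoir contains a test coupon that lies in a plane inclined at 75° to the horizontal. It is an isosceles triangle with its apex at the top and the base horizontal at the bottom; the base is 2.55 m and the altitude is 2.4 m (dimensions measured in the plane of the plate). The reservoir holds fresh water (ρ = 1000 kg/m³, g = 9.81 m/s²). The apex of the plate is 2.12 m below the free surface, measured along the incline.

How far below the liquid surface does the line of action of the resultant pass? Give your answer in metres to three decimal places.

γ = ρg = 1000 × 9.81 = 9810 N/m³ = 9.81 kN/m³.
Let θ = 75° be the plate's angle to the horizontal; measure y along the incline from where the plane meets the free surface. Vertical depth h = y·sinθ with sinθ = 0.965926.
With the apex up, the centroid sits 2h/3 = 2 × 2.4/3 = 1.6 m below the apex, so y_c = 2.12 + 1.6 = 3.72 m and h_c = 3.72 × 0.965926 = 3.59324 m.
A = ½ × 2.55 × 2.4 = 3.06 m².
Resultant F = γ·h_c·A = 9.81 × 3.59324 × 3.06 = 107.864 kN.
I_c = b·h³/36 = 2.55 × 2.4³/36 = 0.9792 m⁴.
Centre of pressure: y_p = y_c + I_c/(y_c·A) = 3.72 + 0.9792/(3.72 × 3.06) = 3.72 + 0.0860215 = 3.80602 m along the plane.
Vertically, h_p = y_p·sinθ = 3.80602 × 0.965926 = 3.67633 m.

h_p = 3.676 m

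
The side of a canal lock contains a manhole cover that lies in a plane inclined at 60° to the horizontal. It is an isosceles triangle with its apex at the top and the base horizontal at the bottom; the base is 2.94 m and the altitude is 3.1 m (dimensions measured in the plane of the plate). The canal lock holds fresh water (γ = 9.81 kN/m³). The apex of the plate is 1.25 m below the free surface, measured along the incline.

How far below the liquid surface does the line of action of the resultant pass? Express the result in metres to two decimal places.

h_p = 3.01 m

γ = 9.81 kN/m³.
Let θ = 60° be the plate's angle to the horizontal; measure y along the incline from where the plane meets the free surface. Vertical depth h = y·sinθ with sinθ = 0.866025.
With the apex up, the centroid sits 2h/3 = 2 × 3.1/3 = 2.06667 m below the apex, so y_c = 1.25 + 2.06667 = 3.31667 m and h_c = 3.31667 × 0.866025 = 2.87232 m.
A = ½ × 2.94 × 3.1 = 4.557 m².
Resultant F = γ·h_c·A = 9.81 × 2.87232 × 4.557 = 128.405 kN.
I_c = b·h³/36 = 2.94 × 3.1³/36 = 2.43293 m⁴.
Centre of pressure: y_p = y_c + I_c/(y_c·A) = 3.31667 + 2.43293/(3.31667 × 4.557) = 3.31667 + 0.160971 = 3.47764 m along the plane.
Vertically, h_p = y_p·sinθ = 3.47764 × 0.866025 = 3.01172 m.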